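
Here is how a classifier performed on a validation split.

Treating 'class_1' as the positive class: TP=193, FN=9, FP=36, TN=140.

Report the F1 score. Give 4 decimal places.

0.8956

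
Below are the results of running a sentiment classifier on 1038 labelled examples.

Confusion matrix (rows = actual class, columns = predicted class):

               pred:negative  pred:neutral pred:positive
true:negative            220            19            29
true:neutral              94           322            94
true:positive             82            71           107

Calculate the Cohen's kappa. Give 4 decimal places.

Observed agreement pₒ = trace/N = 649/1038 = 0.62524
Expected agreement pₑ = Σ (rowᵢ·colᵢ)/N² = (268·396 + 510·412 + 260·230)/1038² = 0.34902
κ = (pₒ − pₑ)/(1 − pₑ) = (0.62524 − 0.34902)/(1 − 0.34902) = 0.4243

0.4243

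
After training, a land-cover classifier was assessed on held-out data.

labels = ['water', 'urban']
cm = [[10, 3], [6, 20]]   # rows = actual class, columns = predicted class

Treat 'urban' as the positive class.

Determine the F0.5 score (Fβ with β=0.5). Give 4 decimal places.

0.8475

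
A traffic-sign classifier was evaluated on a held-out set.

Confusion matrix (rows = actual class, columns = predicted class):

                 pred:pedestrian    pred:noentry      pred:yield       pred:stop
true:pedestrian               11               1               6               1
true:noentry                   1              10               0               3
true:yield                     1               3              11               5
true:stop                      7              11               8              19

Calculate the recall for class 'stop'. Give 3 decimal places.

recall = TP/(TP+FN).
stop: TP=19, FN=7+11+8=26 → 19/45 = 0.4222

0.422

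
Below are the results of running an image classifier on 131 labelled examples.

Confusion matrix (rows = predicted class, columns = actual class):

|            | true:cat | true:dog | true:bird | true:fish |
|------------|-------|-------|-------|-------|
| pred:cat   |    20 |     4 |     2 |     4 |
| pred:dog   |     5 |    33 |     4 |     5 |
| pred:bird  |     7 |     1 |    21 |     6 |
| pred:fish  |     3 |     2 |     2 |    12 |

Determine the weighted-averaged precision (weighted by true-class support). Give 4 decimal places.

Per-class precision (TP/(TP+FP)):
  cat: TP=20, FP=4+2+4=10 → 20/30 = 0.66667
  dog: TP=33, FP=5+4+5=14 → 33/47 = 0.70213
  bird: TP=21, FP=7+1+6=14 → 21/35 = 0.60000
  fish: TP=12, FP=3+2+2=7 → 12/19 = 0.63158
Weighted-precision = Σ (supportᵢ/N)·precisionᵢ with N=131: (35/131)·0.66667 + (40/131)·0.70213 + (29/131)·0.60000 + (27/131)·0.63158 = 0.6555

0.6555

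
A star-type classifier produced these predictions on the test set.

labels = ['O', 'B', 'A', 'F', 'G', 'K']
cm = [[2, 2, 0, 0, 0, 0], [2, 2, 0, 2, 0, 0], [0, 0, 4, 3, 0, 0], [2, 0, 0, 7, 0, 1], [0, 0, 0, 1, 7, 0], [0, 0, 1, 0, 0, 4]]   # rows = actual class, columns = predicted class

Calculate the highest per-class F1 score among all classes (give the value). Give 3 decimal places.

0.933

Per-class F1 score (2·TP/(2·TP+FP+FN)):
  O: TP=2, FP=2+0+2+0+0=4, FN=2+0+0+0+0=2 → 4/10 = 0.4000
  B: TP=2, FP=2+0+0+0+0=2, FN=2+0+2+0+0=4 → 4/10 = 0.4000
  A: TP=4, FP=0+0+0+0+1=1, FN=0+0+3+0+0=3 → 8/12 = 0.6667
  F: TP=7, FP=0+2+3+1+0=6, FN=2+0+0+0+1=3 → 14/23 = 0.6087
  G: TP=7, FP=0+0+0+0+0=0, FN=0+0+0+1+0=1 → 14/15 = 0.9333
  K: TP=4, FP=0+0+0+1+0=1, FN=0+0+1+0+0=1 → 8/10 = 0.8000
Highest is class 'G' with F1 score = 0.933.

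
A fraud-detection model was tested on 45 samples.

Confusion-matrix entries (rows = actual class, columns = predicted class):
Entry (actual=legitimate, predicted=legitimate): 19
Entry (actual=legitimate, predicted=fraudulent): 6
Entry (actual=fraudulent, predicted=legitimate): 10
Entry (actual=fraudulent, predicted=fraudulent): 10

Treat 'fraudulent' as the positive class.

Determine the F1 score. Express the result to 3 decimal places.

0.556

Precision = TP/(TP+FP) = 10/16 = 0.6250
Recall = TP/(TP+FN) = 10/20 = 0.5000
F1 = 2·TP/(2·TP+FP+FN) = 20/36 = 0.556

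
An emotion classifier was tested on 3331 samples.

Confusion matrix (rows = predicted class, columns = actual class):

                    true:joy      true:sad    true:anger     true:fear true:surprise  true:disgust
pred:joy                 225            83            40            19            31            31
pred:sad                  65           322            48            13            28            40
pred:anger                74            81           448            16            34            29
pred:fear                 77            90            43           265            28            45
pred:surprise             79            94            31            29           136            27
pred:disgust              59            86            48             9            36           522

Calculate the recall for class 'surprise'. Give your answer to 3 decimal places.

0.464

recall = TP/(TP+FN).
surprise: TP=136, FN=31+28+34+28+36=157 → 136/293 = 0.4642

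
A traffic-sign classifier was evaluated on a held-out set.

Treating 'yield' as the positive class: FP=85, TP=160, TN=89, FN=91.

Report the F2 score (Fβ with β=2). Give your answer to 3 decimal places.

0.641

Fβ = (1+β²)·TP / ((1+β²)·TP + β²·FN + FP), with β²=4
= 5·160 / (5·160 + 4·91 + 85) = 0.641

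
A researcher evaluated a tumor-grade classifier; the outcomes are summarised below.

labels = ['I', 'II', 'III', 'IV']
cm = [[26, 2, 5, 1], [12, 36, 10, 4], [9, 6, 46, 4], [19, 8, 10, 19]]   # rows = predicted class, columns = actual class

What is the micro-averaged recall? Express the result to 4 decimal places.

0.5853

Micro-averaging pools counts across classes: ΣTP=127, ΣFP=90, ΣFN=90.
Micro-recall = TP/(TP+FN) on pooled counts = 0.5853 (equals overall accuracy in single-label multiclass).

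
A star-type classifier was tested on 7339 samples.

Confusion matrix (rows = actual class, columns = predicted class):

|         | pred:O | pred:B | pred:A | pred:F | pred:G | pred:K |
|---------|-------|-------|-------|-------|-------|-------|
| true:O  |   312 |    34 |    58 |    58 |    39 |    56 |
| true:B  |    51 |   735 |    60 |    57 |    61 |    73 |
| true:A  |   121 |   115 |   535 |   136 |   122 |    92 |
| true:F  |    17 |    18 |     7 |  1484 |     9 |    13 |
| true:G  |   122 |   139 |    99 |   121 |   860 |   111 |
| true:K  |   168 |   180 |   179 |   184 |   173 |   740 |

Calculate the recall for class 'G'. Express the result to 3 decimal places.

recall = TP/(TP+FN).
G: TP=860, FN=122+139+99+121+111=592 → 860/1452 = 0.5923

0.592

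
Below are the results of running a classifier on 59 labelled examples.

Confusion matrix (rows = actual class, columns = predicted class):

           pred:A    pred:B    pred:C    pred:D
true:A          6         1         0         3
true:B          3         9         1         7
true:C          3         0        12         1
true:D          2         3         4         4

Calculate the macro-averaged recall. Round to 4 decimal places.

Per-class recall (TP/(TP+FN)):
  A: TP=6, FN=1+0+3=4 → 6/10 = 0.60000
  B: TP=9, FN=3+1+7=11 → 9/20 = 0.45000
  C: TP=12, FN=3+0+1=4 → 12/16 = 0.75000
  D: TP=4, FN=2+3+4=9 → 4/13 = 0.30769
Macro-recall = mean = (0.60000 + 0.45000 + 0.75000 + 0.30769) / 4 = 0.5269

0.5269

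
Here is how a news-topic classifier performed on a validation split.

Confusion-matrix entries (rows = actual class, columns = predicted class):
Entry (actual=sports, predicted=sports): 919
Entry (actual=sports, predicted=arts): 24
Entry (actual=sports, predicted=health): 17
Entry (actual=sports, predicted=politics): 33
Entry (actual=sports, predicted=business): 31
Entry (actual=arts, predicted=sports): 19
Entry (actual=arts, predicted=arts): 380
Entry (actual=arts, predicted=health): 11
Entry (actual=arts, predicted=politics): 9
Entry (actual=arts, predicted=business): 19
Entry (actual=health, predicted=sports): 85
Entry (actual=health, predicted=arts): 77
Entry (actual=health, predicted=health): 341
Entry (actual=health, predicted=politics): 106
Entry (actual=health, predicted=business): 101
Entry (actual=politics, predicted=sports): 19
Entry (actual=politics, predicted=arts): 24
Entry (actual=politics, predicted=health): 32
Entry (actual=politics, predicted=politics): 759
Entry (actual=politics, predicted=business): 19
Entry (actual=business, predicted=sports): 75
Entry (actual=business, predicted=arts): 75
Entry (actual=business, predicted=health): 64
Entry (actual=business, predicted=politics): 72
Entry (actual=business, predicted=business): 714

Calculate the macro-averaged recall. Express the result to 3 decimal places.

Per-class recall (TP/(TP+FN)):
  sports: TP=919, FN=24+17+33+31=105 → 919/1024 = 0.8975
  arts: TP=380, FN=19+11+9+19=58 → 380/438 = 0.8676
  health: TP=341, FN=85+77+106+101=369 → 341/710 = 0.4803
  politics: TP=759, FN=19+24+32+19=94 → 759/853 = 0.8898
  business: TP=714, FN=75+75+64+72=286 → 714/1000 = 0.7140
Macro-recall = mean = (0.8975 + 0.8676 + 0.4803 + 0.8898 + 0.7140) / 5 = 0.770

0.770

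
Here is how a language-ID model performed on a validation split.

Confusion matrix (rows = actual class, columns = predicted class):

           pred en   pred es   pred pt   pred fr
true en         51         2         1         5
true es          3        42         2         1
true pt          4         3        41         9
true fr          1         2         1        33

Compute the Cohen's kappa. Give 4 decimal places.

0.7739

Observed agreement pₒ = trace/N = 167/201 = 0.83085
Expected agreement pₑ = Σ (rowᵢ·colᵢ)/N² = (59·59 + 48·49 + 57·45 + 37·48)/201² = 0.25183
κ = (pₒ − pₑ)/(1 − pₑ) = (0.83085 − 0.25183)/(1 − 0.25183) = 0.7739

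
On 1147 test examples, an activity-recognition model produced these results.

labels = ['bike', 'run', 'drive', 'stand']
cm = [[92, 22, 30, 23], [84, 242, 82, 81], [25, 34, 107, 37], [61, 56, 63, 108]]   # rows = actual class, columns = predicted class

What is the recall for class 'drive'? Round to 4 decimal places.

0.5271

Take TP from the diagonal, FP from the rest of the 'drive' prediction marginal, FN from the rest of the 'drive' actual marginal.
recall = TP/(TP+FN).
drive: TP=107, FN=25+34+37=96 → 107/203 = 0.52709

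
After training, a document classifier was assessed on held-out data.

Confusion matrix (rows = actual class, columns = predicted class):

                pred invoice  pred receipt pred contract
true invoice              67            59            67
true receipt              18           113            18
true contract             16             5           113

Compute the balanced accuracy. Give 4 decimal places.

0.6496

Balanced accuracy = mean of per-class recall.
  invoice: recall = 67/193 = 0.34715
  receipt: recall = 113/149 = 0.75839
  contract: recall = 113/134 = 0.84328
Mean = (0.34715 + 0.75839 + 0.84328) / 3 = 0.6496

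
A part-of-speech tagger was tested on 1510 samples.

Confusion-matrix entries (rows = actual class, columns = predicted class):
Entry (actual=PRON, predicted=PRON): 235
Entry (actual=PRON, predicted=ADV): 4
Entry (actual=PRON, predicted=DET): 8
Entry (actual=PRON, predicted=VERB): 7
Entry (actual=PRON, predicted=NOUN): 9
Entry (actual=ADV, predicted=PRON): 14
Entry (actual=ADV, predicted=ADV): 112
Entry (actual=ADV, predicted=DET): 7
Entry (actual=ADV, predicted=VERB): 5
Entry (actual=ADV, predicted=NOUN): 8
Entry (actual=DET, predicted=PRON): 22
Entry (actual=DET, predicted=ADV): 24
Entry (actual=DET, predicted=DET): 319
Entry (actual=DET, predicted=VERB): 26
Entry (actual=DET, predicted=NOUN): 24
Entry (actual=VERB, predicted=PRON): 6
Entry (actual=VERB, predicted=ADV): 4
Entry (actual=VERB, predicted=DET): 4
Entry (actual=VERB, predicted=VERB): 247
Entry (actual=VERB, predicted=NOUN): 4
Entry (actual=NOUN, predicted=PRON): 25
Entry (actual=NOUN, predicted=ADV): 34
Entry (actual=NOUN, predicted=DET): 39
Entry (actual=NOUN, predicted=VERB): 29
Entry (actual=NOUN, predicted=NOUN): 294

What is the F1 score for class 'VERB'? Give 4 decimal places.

0.8532

F1 score = 2·TP/(2·TP+FP+FN).
VERB: TP=247, FP=7+5+26+29=67, FN=6+4+4+4=18 → 494/579 = 0.85320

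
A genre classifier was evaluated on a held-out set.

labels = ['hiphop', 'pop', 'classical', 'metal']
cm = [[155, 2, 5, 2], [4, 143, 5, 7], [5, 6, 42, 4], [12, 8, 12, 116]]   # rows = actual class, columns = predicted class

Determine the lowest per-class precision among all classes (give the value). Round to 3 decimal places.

0.656

Per-class precision (TP/(TP+FP)):
  hiphop: TP=155, FP=4+5+12=21 → 155/176 = 0.8807
  pop: TP=143, FP=2+6+8=16 → 143/159 = 0.8994
  classical: TP=42, FP=5+5+12=22 → 42/64 = 0.6563
  metal: TP=116, FP=2+7+4=13 → 116/129 = 0.8992
Lowest is class 'classical' with precision = 0.656.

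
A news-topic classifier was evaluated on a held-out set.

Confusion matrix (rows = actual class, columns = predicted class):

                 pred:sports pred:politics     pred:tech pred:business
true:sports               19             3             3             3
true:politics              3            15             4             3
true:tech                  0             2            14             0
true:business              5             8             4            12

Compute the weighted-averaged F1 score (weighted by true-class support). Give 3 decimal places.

0.604

Per-class F1 score (2·TP/(2·TP+FP+FN)):
  sports: TP=19, FP=3+0+5=8, FN=3+3+3=9 → 38/55 = 0.6909
  politics: TP=15, FP=3+2+8=13, FN=3+4+3=10 → 30/53 = 0.5660
  tech: TP=14, FP=3+4+4=11, FN=0+2+0=2 → 28/41 = 0.6829
  business: TP=12, FP=3+3+0=6, FN=5+8+4=17 → 24/47 = 0.5106
Weighted-F1 score = Σ (supportᵢ/N)·F1 scoreᵢ with N=98: (28/98)·0.6909 + (25/98)·0.5660 + (16/98)·0.6829 + (29/98)·0.5106 = 0.604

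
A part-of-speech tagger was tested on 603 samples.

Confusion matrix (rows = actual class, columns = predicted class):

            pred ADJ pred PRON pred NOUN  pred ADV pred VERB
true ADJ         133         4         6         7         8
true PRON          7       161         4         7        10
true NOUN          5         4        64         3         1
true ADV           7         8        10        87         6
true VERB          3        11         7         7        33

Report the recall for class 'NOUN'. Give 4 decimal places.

0.8312

recall = TP/(TP+FN).
NOUN: TP=64, FN=5+4+3+1=13 → 64/77 = 0.83117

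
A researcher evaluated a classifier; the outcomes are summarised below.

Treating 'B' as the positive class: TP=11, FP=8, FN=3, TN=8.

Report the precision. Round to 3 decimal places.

Precision = TP/(TP+FP) = 11/(11+8) = 11/19 = 0.579

0.579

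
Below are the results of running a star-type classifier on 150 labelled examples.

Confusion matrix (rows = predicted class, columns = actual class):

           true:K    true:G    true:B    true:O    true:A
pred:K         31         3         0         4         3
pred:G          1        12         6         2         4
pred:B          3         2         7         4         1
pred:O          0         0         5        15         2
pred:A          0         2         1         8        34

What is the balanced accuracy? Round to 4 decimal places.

0.6226

Balanced accuracy = mean of per-class recall.
  K: recall = 31/35 = 0.88571
  G: recall = 12/19 = 0.63158
  B: recall = 7/19 = 0.36842
  O: recall = 15/33 = 0.45455
  A: recall = 34/44 = 0.77273
Mean = (0.88571 + 0.63158 + 0.36842 + 0.45455 + 0.77273) / 5 = 0.6226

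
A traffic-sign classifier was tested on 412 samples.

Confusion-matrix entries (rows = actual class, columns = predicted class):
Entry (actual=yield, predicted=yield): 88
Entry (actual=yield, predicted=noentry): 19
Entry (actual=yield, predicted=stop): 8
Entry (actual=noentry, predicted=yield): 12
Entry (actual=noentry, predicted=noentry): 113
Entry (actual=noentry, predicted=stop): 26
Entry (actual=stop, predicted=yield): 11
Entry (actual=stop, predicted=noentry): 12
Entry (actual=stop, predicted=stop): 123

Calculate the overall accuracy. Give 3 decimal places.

0.786

Accuracy = trace / total = (88+113+123=324) / 412 = 324/412 = 0.786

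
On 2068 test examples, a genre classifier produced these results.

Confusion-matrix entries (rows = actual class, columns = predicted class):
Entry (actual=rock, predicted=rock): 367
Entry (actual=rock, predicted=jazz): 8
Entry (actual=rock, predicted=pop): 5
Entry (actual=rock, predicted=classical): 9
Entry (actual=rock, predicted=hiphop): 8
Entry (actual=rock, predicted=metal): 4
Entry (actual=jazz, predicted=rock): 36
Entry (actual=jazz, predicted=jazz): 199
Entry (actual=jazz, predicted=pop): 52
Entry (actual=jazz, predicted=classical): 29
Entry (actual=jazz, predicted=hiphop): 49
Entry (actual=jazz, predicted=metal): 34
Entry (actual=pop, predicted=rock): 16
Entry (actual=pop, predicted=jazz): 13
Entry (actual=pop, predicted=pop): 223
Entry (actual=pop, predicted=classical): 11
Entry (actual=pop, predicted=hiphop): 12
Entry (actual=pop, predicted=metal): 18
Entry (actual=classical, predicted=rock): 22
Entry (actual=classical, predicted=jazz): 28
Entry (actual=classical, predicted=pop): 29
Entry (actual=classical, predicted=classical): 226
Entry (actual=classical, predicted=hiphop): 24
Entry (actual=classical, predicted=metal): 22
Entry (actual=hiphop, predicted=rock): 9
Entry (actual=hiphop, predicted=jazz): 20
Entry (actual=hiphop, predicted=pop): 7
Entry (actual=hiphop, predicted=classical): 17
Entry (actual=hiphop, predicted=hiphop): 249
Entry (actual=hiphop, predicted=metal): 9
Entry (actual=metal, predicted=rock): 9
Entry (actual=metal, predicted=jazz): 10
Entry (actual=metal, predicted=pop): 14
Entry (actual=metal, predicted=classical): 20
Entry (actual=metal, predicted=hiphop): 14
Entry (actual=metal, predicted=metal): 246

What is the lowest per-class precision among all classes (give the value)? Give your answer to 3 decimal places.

Per-class precision (TP/(TP+FP)):
  rock: TP=367, FP=36+16+22+9+9=92 → 367/459 = 0.7996
  jazz: TP=199, FP=8+13+28+20+10=79 → 199/278 = 0.7158
  pop: TP=223, FP=5+52+29+7+14=107 → 223/330 = 0.6758
  classical: TP=226, FP=9+29+11+17+20=86 → 226/312 = 0.7244
  hiphop: TP=249, FP=8+49+12+24+14=107 → 249/356 = 0.6994
  metal: TP=246, FP=4+34+18+22+9=87 → 246/333 = 0.7387
Lowest is class 'pop' with precision = 0.676.

0.676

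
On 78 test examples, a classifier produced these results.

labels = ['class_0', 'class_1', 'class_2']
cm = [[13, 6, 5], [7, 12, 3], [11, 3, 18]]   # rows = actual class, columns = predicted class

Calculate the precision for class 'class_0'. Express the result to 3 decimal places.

0.419

Treat 'class_0' as positive and all other classes as negative.
precision = TP/(TP+FP).
class_0: TP=13, FP=7+11=18 → 13/31 = 0.4194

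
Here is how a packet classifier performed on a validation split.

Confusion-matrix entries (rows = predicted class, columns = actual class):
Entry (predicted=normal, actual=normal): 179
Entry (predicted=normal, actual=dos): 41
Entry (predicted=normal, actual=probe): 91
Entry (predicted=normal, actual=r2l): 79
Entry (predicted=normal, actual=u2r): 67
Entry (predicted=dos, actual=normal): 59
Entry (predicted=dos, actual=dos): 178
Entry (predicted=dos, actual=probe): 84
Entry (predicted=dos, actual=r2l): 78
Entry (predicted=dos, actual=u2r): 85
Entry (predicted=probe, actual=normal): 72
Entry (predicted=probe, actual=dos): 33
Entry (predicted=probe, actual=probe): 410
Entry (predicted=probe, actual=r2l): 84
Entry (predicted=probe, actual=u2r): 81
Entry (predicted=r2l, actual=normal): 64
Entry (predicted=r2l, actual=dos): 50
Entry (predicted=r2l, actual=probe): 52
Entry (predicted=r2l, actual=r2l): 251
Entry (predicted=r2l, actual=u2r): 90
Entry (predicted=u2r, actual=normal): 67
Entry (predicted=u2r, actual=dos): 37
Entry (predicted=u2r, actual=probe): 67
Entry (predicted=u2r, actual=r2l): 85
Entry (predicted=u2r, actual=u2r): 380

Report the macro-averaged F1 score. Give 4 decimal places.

0.4909

Per-class F1 score (2·TP/(2·TP+FP+FN)):
  normal: TP=179, FP=41+91+79+67=278, FN=59+72+64+67=262 → 358/898 = 0.39866
  dos: TP=178, FP=59+84+78+85=306, FN=41+33+50+37=161 → 356/823 = 0.43256
  probe: TP=410, FP=72+33+84+81=270, FN=91+84+52+67=294 → 820/1384 = 0.59249
  r2l: TP=251, FP=64+50+52+90=256, FN=79+78+84+85=326 → 502/1084 = 0.46310
  u2r: TP=380, FP=67+37+67+85=256, FN=67+85+81+90=323 → 760/1339 = 0.56759
Macro-F1 score = mean = (0.39866 + 0.43256 + 0.59249 + 0.46310 + 0.56759) / 5 = 0.4909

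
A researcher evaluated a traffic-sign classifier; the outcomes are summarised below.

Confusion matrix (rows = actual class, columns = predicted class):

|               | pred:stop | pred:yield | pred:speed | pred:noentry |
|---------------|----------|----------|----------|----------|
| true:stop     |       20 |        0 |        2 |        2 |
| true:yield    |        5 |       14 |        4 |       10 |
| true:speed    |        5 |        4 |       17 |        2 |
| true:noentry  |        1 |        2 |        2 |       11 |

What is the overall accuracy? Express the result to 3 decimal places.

0.614

Accuracy = trace / total = (20+14+17+11=62) / 101 = 62/101 = 0.614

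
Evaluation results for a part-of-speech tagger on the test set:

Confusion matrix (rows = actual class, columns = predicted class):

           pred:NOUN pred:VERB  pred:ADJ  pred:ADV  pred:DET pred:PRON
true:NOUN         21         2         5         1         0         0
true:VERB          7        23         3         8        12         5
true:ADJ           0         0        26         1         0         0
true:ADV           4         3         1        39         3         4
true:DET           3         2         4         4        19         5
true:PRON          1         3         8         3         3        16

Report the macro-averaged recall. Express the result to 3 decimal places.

Per-class recall (TP/(TP+FN)):
  NOUN: TP=21, FN=2+5+1+0+0=8 → 21/29 = 0.7241
  VERB: TP=23, FN=7+3+8+12+5=35 → 23/58 = 0.3966
  ADJ: TP=26, FN=0+0+1+0+0=1 → 26/27 = 0.9630
  ADV: TP=39, FN=4+3+1+3+4=15 → 39/54 = 0.7222
  DET: TP=19, FN=3+2+4+4+5=18 → 19/37 = 0.5135
  PRON: TP=16, FN=1+3+8+3+3=18 → 16/34 = 0.4706
Macro-recall = mean = (0.7241 + 0.3966 + 0.9630 + 0.7222 + 0.5135 + 0.4706) / 6 = 0.632

0.632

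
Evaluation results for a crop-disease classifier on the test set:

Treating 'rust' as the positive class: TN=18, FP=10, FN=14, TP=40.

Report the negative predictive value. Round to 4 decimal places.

NPV = TN/(TN+FN) = 18/(18+14) = 0.5625

0.5625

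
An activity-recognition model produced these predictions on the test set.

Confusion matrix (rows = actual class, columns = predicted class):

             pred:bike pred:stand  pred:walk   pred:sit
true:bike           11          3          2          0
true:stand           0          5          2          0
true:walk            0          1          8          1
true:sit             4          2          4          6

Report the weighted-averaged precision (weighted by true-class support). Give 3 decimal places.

Per-class precision (TP/(TP+FP)):
  bike: TP=11, FP=0+0+4=4 → 11/15 = 0.7333
  stand: TP=5, FP=3+1+2=6 → 5/11 = 0.4545
  walk: TP=8, FP=2+2+4=8 → 8/16 = 0.5000
  sit: TP=6, FP=0+0+1=1 → 6/7 = 0.8571
Weighted-precision = Σ (supportᵢ/N)·precisionᵢ with N=49: (16/49)·0.7333 + (7/49)·0.4545 + (10/49)·0.5000 + (16/49)·0.8571 = 0.686

0.686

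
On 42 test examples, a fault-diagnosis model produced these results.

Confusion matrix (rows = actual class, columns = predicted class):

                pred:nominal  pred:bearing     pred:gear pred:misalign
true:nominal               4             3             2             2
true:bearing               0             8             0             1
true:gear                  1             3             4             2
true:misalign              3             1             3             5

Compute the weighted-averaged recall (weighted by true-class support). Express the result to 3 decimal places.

Per-class recall (TP/(TP+FN)):
  nominal: TP=4, FN=3+2+2=7 → 4/11 = 0.3636
  bearing: TP=8, FN=0+0+1=1 → 8/9 = 0.8889
  gear: TP=4, FN=1+3+2=6 → 4/10 = 0.4000
  misalign: TP=5, FN=3+1+3=7 → 5/12 = 0.4167
Weighted-recall = Σ (supportᵢ/N)·recallᵢ with N=42: (11/42)·0.3636 + (9/42)·0.8889 + (10/42)·0.4000 + (12/42)·0.4167 = 0.500

0.500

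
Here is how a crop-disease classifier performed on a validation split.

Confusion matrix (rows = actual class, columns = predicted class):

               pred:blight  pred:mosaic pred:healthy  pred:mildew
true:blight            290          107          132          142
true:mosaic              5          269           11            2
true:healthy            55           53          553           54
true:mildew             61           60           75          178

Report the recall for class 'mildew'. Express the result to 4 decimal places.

Take TP from the diagonal, FP from the rest of the 'mildew' prediction marginal, FN from the rest of the 'mildew' actual marginal.
recall = TP/(TP+FN).
mildew: TP=178, FN=61+60+75=196 → 178/374 = 0.47594

0.4759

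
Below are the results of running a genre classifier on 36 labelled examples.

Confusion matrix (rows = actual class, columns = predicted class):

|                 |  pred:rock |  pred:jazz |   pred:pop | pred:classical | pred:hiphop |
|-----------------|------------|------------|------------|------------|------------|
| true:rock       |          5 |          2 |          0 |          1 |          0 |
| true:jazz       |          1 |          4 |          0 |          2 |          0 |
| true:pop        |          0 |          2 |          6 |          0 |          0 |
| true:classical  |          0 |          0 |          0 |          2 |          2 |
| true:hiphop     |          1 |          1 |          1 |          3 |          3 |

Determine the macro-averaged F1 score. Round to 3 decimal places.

Per-class F1 score (2·TP/(2·TP+FP+FN)):
  rock: TP=5, FP=1+0+0+1=2, FN=2+0+1+0=3 → 10/15 = 0.6667
  jazz: TP=4, FP=2+2+0+1=5, FN=1+0+2+0=3 → 8/16 = 0.5000
  pop: TP=6, FP=0+0+0+1=1, FN=0+2+0+0=2 → 12/15 = 0.8000
  classical: TP=2, FP=1+2+0+3=6, FN=0+0+0+2=2 → 4/12 = 0.3333
  hiphop: TP=3, FP=0+0+0+2=2, FN=1+1+1+3=6 → 6/14 = 0.4286
Macro-F1 score = mean = (0.6667 + 0.5000 + 0.8000 + 0.3333 + 0.4286) / 5 = 0.546

0.546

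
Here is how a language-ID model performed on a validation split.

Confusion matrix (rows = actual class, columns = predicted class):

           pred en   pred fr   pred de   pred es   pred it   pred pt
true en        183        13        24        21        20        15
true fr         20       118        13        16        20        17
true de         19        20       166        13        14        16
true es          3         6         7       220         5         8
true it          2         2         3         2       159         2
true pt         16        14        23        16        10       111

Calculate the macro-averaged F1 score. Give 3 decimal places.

0.709

Per-class F1 score (2·TP/(2·TP+FP+FN)):
  en: TP=183, FP=20+19+3+2+16=60, FN=13+24+21+20+15=93 → 366/519 = 0.7052
  fr: TP=118, FP=13+20+6+2+14=55, FN=20+13+16+20+17=86 → 236/377 = 0.6260
  de: TP=166, FP=24+13+7+3+23=70, FN=19+20+13+14+16=82 → 332/484 = 0.6860
  es: TP=220, FP=21+16+13+2+16=68, FN=3+6+7+5+8=29 → 440/537 = 0.8194
  it: TP=159, FP=20+20+14+5+10=69, FN=2+2+3+2+2=11 → 318/398 = 0.7990
  pt: TP=111, FP=15+17+16+8+2=58, FN=16+14+23+16+10=79 → 222/359 = 0.6184
Macro-F1 score = mean = (0.7052 + 0.6260 + 0.6860 + 0.8194 + 0.7990 + 0.6184) / 6 = 0.709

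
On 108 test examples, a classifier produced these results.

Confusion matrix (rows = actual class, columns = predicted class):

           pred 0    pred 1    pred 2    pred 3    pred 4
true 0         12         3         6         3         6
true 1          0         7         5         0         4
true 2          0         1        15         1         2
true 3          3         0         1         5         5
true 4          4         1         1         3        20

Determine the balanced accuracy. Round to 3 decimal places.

Balanced accuracy = mean of per-class recall.
  0: recall = 12/30 = 0.4000
  1: recall = 7/16 = 0.4375
  2: recall = 15/19 = 0.7895
  3: recall = 5/14 = 0.3571
  4: recall = 20/29 = 0.6897
Mean = (0.4000 + 0.4375 + 0.7895 + 0.3571 + 0.6897) / 5 = 0.535

0.535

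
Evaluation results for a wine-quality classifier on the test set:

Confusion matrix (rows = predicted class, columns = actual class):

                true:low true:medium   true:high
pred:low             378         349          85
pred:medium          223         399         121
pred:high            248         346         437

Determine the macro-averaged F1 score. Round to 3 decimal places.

0.471

Per-class F1 score (2·TP/(2·TP+FP+FN)):
  low: TP=378, FP=349+85=434, FN=223+248=471 → 756/1661 = 0.4551
  medium: TP=399, FP=223+121=344, FN=349+346=695 → 798/1837 = 0.4344
  high: TP=437, FP=248+346=594, FN=85+121=206 → 874/1674 = 0.5221
Macro-F1 score = mean = (0.4551 + 0.4344 + 0.5221) / 3 = 0.471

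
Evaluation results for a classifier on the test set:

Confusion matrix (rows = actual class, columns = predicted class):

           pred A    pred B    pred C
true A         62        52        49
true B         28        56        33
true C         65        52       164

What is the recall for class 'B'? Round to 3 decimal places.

Treat 'B' as positive and all other classes as negative.
recall = TP/(TP+FN).
B: TP=56, FN=28+33=61 → 56/117 = 0.4786

0.479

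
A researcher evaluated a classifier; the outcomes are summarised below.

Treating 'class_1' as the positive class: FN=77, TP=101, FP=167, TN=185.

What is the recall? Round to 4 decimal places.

0.5674

Recall = TP/(TP+FN) = 101/(101+77) = 101/178 = 0.5674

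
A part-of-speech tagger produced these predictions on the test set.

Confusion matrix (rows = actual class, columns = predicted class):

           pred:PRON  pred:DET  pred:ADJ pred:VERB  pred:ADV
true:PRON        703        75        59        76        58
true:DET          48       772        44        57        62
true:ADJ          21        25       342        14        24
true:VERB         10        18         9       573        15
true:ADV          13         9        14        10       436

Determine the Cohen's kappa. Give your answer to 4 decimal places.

0.7589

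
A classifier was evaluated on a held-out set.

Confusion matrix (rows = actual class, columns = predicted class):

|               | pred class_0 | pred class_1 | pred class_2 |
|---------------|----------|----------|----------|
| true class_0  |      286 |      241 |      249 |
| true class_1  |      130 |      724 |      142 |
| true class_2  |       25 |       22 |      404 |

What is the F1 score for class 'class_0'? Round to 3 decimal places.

Treat 'class_0' as positive and all other classes as negative.
F1 score = 2·TP/(2·TP+FP+FN).
class_0: TP=286, FP=130+25=155, FN=241+249=490 → 572/1217 = 0.4700

0.470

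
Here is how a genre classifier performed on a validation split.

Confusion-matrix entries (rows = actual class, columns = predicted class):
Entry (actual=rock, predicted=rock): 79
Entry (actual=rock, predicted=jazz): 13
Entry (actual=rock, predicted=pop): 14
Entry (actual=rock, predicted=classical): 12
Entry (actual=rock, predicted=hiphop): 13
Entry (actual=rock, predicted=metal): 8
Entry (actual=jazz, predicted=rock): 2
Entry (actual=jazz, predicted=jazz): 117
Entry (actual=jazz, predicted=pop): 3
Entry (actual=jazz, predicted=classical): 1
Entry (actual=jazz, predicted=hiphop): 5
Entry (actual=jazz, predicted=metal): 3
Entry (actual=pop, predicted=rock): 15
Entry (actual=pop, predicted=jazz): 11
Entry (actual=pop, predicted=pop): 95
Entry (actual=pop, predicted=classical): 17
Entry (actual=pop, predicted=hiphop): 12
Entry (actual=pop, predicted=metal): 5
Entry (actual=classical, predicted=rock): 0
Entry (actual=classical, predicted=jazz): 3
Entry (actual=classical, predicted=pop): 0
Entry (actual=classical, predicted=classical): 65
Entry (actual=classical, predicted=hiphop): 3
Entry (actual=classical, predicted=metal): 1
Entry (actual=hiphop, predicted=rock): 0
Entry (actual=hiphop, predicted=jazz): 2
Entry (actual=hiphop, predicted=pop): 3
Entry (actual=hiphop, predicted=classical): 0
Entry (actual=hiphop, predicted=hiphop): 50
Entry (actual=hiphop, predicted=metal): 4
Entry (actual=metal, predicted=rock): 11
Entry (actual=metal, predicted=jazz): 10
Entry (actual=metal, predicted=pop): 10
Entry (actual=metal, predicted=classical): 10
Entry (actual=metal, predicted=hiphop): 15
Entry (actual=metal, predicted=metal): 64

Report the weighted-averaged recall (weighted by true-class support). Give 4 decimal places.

0.6953

Per-class recall (TP/(TP+FN)):
  rock: TP=79, FN=13+14+12+13+8=60 → 79/139 = 0.56835
  jazz: TP=117, FN=2+3+1+5+3=14 → 117/131 = 0.89313
  pop: TP=95, FN=15+11+17+12+5=60 → 95/155 = 0.61290
  classical: TP=65, FN=0+3+0+3+1=7 → 65/72 = 0.90278
  hiphop: TP=50, FN=0+2+3+0+4=9 → 50/59 = 0.84746
  metal: TP=64, FN=11+10+10+10+15=56 → 64/120 = 0.53333
Weighted-recall = Σ (supportᵢ/N)·recallᵢ with N=676: (139/676)·0.56835 + (131/676)·0.89313 + (155/676)·0.61290 + (72/676)·0.90278 + (59/676)·0.84746 + (120/676)·0.53333 = 0.6953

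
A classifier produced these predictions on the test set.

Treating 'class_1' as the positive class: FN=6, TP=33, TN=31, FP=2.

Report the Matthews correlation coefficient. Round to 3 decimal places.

MCC = (TP·TN − FP·FN) / √((TP+FP)(TP+FN)(TN+FP)(TN+FN))
Numerator = 33·31 − 2·6 = 1011
Denominator = √(35·39·33·37) = √1666665 = 1290.9938
MCC = 1011 / 1290.9938 = 0.783

0.783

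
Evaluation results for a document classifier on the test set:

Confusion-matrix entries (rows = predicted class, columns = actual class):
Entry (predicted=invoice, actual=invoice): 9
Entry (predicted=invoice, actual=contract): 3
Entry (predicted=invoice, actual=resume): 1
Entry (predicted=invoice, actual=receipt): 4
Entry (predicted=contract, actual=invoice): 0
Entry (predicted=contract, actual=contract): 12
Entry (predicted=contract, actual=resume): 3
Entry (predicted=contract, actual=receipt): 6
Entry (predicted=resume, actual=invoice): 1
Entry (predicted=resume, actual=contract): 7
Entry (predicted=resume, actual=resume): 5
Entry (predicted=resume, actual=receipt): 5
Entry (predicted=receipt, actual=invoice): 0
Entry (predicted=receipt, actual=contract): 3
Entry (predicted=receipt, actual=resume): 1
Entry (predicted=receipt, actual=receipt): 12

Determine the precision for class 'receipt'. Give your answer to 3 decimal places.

Take TP from the diagonal, FP from the rest of the 'receipt' prediction marginal, FN from the rest of the 'receipt' actual marginal.
precision = TP/(TP+FP).
receipt: TP=12, FP=0+3+1=4 → 12/16 = 0.7500

0.750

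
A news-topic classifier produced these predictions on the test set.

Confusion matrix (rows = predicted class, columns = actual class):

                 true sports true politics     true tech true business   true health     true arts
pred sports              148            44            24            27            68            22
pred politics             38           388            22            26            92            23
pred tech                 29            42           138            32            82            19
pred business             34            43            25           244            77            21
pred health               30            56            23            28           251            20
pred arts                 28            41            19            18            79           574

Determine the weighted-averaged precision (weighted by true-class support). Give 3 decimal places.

0.613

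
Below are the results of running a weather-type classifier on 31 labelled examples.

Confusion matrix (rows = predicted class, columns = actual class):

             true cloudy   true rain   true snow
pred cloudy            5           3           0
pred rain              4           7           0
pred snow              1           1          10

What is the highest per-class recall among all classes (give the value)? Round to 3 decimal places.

1.000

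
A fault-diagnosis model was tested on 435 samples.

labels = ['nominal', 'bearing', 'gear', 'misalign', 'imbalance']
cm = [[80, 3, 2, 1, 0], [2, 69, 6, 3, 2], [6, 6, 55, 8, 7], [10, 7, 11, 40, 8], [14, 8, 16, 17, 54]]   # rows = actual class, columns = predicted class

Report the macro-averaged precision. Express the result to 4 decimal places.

Per-class precision (TP/(TP+FP)):
  nominal: TP=80, FP=2+6+10+14=32 → 80/112 = 0.71429
  bearing: TP=69, FP=3+6+7+8=24 → 69/93 = 0.74194
  gear: TP=55, FP=2+6+11+16=35 → 55/90 = 0.61111
  misalign: TP=40, FP=1+3+8+17=29 → 40/69 = 0.57971
  imbalance: TP=54, FP=0+2+7+8=17 → 54/71 = 0.76056
Macro-precision = mean = (0.71429 + 0.74194 + 0.61111 + 0.57971 + 0.76056) / 5 = 0.6815

0.6815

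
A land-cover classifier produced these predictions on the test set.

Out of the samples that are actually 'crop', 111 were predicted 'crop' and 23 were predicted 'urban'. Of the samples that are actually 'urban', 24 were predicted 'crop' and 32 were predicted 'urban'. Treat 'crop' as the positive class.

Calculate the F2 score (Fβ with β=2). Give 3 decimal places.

0.827

Fβ = (1+β²)·TP / ((1+β²)·TP + β²·FN + FP), with β²=4
= 5·111 / (5·111 + 4·23 + 24) = 0.827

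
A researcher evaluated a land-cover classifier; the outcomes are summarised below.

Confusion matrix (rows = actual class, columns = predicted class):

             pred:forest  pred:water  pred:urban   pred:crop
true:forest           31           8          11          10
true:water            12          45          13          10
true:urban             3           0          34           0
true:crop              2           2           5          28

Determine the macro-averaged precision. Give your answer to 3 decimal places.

0.647

Per-class precision (TP/(TP+FP)):
  forest: TP=31, FP=12+3+2=17 → 31/48 = 0.6458
  water: TP=45, FP=8+0+2=10 → 45/55 = 0.8182
  urban: TP=34, FP=11+13+5=29 → 34/63 = 0.5397
  crop: TP=28, FP=10+10+0=20 → 28/48 = 0.5833
Macro-precision = mean = (0.6458 + 0.8182 + 0.5397 + 0.5833) / 4 = 0.647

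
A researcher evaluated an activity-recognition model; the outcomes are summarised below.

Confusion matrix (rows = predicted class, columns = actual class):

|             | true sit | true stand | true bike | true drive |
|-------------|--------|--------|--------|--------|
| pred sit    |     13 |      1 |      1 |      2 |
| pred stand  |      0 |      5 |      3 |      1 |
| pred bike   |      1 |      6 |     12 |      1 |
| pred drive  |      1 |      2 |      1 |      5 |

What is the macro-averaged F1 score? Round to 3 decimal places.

Per-class F1 score (2·TP/(2·TP+FP+FN)):
  sit: TP=13, FP=1+1+2=4, FN=0+1+1=2 → 26/32 = 0.8125
  stand: TP=5, FP=0+3+1=4, FN=1+6+2=9 → 10/23 = 0.4348
  bike: TP=12, FP=1+6+1=8, FN=1+3+1=5 → 24/37 = 0.6486
  drive: TP=5, FP=1+2+1=4, FN=2+1+1=4 → 10/18 = 0.5556
Macro-F1 score = mean = (0.8125 + 0.4348 + 0.6486 + 0.5556) / 4 = 0.613

0.613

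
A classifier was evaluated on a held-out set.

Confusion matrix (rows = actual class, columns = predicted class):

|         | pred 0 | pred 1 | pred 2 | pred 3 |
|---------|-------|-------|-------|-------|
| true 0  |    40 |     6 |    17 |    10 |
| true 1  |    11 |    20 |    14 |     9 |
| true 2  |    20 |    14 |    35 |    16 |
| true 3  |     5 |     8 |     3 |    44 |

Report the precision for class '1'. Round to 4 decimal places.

Treat '1' as positive and all other classes as negative.
precision = TP/(TP+FP).
1: TP=20, FP=6+14+8=28 → 20/48 = 0.41667

0.4167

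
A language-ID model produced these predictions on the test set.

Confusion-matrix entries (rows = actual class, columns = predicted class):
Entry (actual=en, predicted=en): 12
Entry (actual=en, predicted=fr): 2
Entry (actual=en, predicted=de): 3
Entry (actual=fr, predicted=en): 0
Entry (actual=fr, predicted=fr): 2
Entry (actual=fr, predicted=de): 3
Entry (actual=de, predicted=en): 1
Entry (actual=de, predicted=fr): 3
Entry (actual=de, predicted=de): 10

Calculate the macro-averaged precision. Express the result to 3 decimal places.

Per-class precision (TP/(TP+FP)):
  en: TP=12, FP=0+1=1 → 12/13 = 0.9231
  fr: TP=2, FP=2+3=5 → 2/7 = 0.2857
  de: TP=10, FP=3+3=6 → 10/16 = 0.6250
Macro-precision = mean = (0.9231 + 0.2857 + 0.6250) / 3 = 0.611

0.611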